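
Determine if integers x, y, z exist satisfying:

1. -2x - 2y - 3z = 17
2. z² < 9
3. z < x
Yes

Take x = 2, y = -12, z = 1. Substituting into each constraint:
  (1) -2(2) - 2(-12) - 3(1) = 17 ✓
  (2) z² = (1)² = 1, and 1 < 9 ✓
  (3) 1 < 2 ✓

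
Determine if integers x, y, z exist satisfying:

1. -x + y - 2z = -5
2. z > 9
Yes

Take x = -15, y = 0, z = 10. Substituting into each constraint:
  (1) 15 + 0 - 2(10) = -5 ✓
  (2) 10 > 9 ✓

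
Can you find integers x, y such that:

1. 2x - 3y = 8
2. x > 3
Yes

Take x = 4, y = 0. Substituting into each constraint:
  (1) 2(4) - 3(0) = 8 ✓
  (2) 4 > 3 ✓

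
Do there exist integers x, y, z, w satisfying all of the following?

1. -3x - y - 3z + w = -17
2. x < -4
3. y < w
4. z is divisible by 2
Yes

Take x = -6, y = 0, z = 12, w = 1. Substituting into each constraint:
  (1) -3(-6) + 0 - 3(12) + 1 = -17 ✓
  (2) -6 < -4 ✓
  (3) 0 < 1 ✓
  (4) 12 = 2 × 6, remainder 0 ✓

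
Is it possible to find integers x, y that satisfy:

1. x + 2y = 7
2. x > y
Yes

Take x = 7, y = 0. Substituting into each constraint:
  (1) 7 + 2(0) = 7 ✓
  (2) 7 > 0 ✓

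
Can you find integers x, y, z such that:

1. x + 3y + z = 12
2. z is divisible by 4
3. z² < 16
Yes

Take x = 0, y = 4, z = 0. Substituting into each constraint:
  (1) 0 + 3(4) + 0 = 12 ✓
  (2) 0 = 4 × 0, remainder 0 ✓
  (3) z² = (0)² = 0, and 0 < 16 ✓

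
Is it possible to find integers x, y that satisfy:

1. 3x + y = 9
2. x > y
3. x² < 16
Yes

Take x = 3, y = 0. Substituting into each constraint:
  (1) 3(3) + 0 = 9 ✓
  (2) 3 > 0 ✓
  (3) x² = (3)² = 9, and 9 < 16 ✓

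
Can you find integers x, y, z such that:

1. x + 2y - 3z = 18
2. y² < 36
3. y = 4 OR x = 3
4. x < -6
Yes

Take x = -8, y = 4, z = -6. Substituting into each constraint:
  (1) (-8) + 2(4) - 3(-6) = 18 ✓
  (2) y² = (4)² = 16, and 16 < 36 ✓
  (3) y = 4, target 4 ✓ (first branch holds)
  (4) -8 < -6 ✓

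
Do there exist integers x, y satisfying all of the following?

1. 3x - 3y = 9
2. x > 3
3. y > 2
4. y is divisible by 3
Yes

Take x = 6, y = 3. Substituting into each constraint:
  (1) 3(6) - 3(3) = 9 ✓
  (2) 6 > 3 ✓
  (3) 3 > 2 ✓
  (4) 3 = 3 × 1, remainder 0 ✓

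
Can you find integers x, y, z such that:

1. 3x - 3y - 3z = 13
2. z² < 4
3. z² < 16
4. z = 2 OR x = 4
No

Even the single constraint (3x - 3y - 3z = 13) is infeasible over the integers.

  - 3x - 3y - 3z = 13: every term on the left is divisible by 3, so the LHS ≡ 0 (mod 3), but the RHS 13 is not — no integer solution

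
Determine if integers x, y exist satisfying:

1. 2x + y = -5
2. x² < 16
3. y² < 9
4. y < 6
Yes

Take x = -3, y = 1. Substituting into each constraint:
  (1) 2(-3) + 1 = -5 ✓
  (2) x² = (-3)² = 9, and 9 < 16 ✓
  (3) y² = (1)² = 1, and 1 < 9 ✓
  (4) 1 < 6 ✓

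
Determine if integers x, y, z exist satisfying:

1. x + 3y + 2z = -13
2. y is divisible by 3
Yes

Take x = -13, y = 0, z = 0. Substituting into each constraint:
  (1) (-13) + 3(0) + 2(0) = -13 ✓
  (2) 0 = 3 × 0, remainder 0 ✓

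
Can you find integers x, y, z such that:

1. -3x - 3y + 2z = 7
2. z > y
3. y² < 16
Yes

Take x = -2, y = 1, z = 2. Substituting into each constraint:
  (1) -3(-2) - 3(1) + 2(2) = 7 ✓
  (2) 2 > 1 ✓
  (3) y² = (1)² = 1, and 1 < 16 ✓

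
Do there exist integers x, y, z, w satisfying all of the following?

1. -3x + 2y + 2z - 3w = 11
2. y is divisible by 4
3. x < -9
Yes

Take x = -10, y = 0, z = -8, w = 1. Substituting into each constraint:
  (1) -3(-10) + 2(0) + 2(-8) - 3(1) = 11 ✓
  (2) 0 = 4 × 0, remainder 0 ✓
  (3) -10 < -9 ✓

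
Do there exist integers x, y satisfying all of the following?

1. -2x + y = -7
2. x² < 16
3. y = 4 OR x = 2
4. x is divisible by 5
No

A contradictory subset is {-2x + y = -7, y = 4 OR x = 2, x is divisible by 5}. No integer assignment can satisfy these jointly:

  - -2x + y = -7: is a linear equation tying the variables together
  - y = 4 OR x = 2: forces a choice: either y = 4 or x = 2
  - x is divisible by 5: restricts x to multiples of 5

Split on the disjunction (y = 4 OR x = 2):
  • If y = 4: with y = 4, writing x = 5x', every remaining term of the linear equation is divisible by 10, so the left side is ≡ 0 (mod 10); but the right side -11 ≡ 9 (mod 10). No integers can satisfy it.
  • If x = 2: this contradicts the divisibility constraint — 2 is not a multiple of 5.
Both branches are infeasible, so the system has no integer solution.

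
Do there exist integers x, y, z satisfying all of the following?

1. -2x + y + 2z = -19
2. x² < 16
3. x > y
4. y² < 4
Yes

Take x = 0, y = -1, z = -9. Substituting into each constraint:
  (1) -2(0) + (-1) + 2(-9) = -19 ✓
  (2) x² = (0)² = 0, and 0 < 16 ✓
  (3) 0 > -1 ✓
  (4) y² = (-1)² = 1, and 1 < 4 ✓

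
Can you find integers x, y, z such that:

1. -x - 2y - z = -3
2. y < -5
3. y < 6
Yes

Take x = 0, y = -6, z = 15. Substituting into each constraint:
  (1) 0 - 2(-6) + (-15) = -3 ✓
  (2) -6 < -5 ✓
  (3) -6 < 6 ✓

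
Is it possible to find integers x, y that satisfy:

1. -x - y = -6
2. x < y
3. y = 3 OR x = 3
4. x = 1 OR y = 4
No

A contradictory subset is {-x - y = -6, x < y, y = 3 OR x = 3}. No integer assignment can satisfy these jointly:

  - -x - y = -6: is a linear equation tying the variables together
  - x < y: bounds one variable relative to another variable
  - y = 3 OR x = 3: forces a choice: either y = 3 or x = 3

Split on the disjunction (y = 3 OR x = 3):
  • If y = 3: the equation forces x = 3, giving (y, x) = (3, 3), which violates y > x.
  • If x = 3: the equation forces y = 3, giving (x, y) = (3, 3), which violates y > x.
Both branches are infeasible, so the system has no integer solution.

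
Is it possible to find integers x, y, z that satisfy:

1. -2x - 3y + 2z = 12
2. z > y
Yes

Take x = -5, y = 0, z = 1. Substituting into each constraint:
  (1) -2(-5) - 3(0) + 2(1) = 12 ✓
  (2) 1 > 0 ✓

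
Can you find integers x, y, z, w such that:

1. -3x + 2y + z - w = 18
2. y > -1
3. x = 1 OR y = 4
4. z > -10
Yes

Take x = 1, y = 0, z = 0, w = -21. Substituting into each constraint:
  (1) -3(1) + 2(0) + 0 + 21 = 18 ✓
  (2) 0 > -1 ✓
  (3) x = 1, target 1 ✓ (first branch holds)
  (4) 0 > -10 ✓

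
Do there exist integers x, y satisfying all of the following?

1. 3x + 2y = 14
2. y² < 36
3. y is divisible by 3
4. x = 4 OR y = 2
No

A contradictory subset is {3x + 2y = 14, y is divisible by 3, x = 4 OR y = 2}. No integer assignment can satisfy these jointly:

  - 3x + 2y = 14: is a linear equation tying the variables together
  - y is divisible by 3: restricts y to multiples of 3
  - x = 4 OR y = 2: forces a choice: either x = 4 or y = 2

Modular obstruction: writing y = 3y', every remaining term of the linear equation is divisible by 3, so the left side is ≡ 0 (mod 3); but the right side 14 ≡ 2 (mod 3). No integers can satisfy it.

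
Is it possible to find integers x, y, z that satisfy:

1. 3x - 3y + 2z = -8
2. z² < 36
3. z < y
Yes

Take x = -2, y = 0, z = -1. Substituting into each constraint:
  (1) 3(-2) - 3(0) + 2(-1) = -8 ✓
  (2) z² = (-1)² = 1, and 1 < 36 ✓
  (3) -1 < 0 ✓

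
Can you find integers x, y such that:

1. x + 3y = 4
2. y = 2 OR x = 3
Yes

Take x = -2, y = 2. Substituting into each constraint:
  (1) (-2) + 3(2) = 4 ✓
  (2) y = 2, target 2 ✓ (first branch holds)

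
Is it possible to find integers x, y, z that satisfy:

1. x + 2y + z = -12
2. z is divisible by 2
Yes

Take x = 0, y = -6, z = 0. Substituting into each constraint:
  (1) 0 + 2(-6) + 0 = -12 ✓
  (2) 0 = 2 × 0, remainder 0 ✓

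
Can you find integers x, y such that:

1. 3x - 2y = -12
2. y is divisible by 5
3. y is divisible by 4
Yes

Take x = -4, y = 0. Substituting into each constraint:
  (1) 3(-4) - 2(0) = -12 ✓
  (2) 0 = 5 × 0, remainder 0 ✓
  (3) 0 = 4 × 0, remainder 0 ✓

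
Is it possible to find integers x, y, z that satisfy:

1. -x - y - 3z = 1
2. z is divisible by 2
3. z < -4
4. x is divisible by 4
Yes

Take x = 0, y = 17, z = -6. Substituting into each constraint:
  (1) 0 + (-17) - 3(-6) = 1 ✓
  (2) -6 = 2 × -3, remainder 0 ✓
  (3) -6 < -4 ✓
  (4) 0 = 4 × 0, remainder 0 ✓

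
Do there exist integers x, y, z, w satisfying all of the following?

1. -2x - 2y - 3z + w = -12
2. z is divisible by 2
Yes

Take x = 6, y = 0, z = 0, w = 0. Substituting into each constraint:
  (1) -2(6) - 2(0) - 3(0) + 0 = -12 ✓
  (2) 0 = 2 × 0, remainder 0 ✓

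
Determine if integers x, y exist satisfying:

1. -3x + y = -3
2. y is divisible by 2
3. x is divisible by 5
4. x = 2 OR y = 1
No

A contradictory subset is {-3x + y = -3, x is divisible by 5, x = 2 OR y = 1}. No integer assignment can satisfy these jointly:

  - -3x + y = -3: is a linear equation tying the variables together
  - x is divisible by 5: restricts x to multiples of 5
  - x = 2 OR y = 1: forces a choice: either x = 2 or y = 1

Split on the disjunction (x = 2 OR y = 1):
  • If x = 2: this contradicts the divisibility constraint — 2 is not a multiple of 5.
  • If y = 1: with y = 1, writing x = 5x', every remaining term of the linear equation is divisible by 15, so the left side is ≡ 0 (mod 15); but the right side -4 ≡ 11 (mod 15). No integers can satisfy it.
Both branches are infeasible, so the system has no integer solution.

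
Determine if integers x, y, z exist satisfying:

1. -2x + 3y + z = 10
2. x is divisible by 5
Yes

Take x = 0, y = 0, z = 10. Substituting into each constraint:
  (1) -2(0) + 3(0) + 10 = 10 ✓
  (2) 0 = 5 × 0, remainder 0 ✓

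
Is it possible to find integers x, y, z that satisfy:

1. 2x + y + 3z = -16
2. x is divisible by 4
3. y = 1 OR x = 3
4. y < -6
No

A contradictory subset is {x is divisible by 4, y = 1 OR x = 3, y < -6}. No integer assignment can satisfy these jointly:

  - x is divisible by 4: restricts x to multiples of 4
  - y = 1 OR x = 3: forces a choice: either y = 1 or x = 3
  - y < -6: bounds one variable relative to a constant

Split on the disjunction (y = 1 OR x = 3):
  • If y = 1: this contradicts the bound y ≤ -7.
  • If x = 3: this contradicts the divisibility constraint — 3 is not a multiple of 4.
Both branches are infeasible, so the system has no integer solution.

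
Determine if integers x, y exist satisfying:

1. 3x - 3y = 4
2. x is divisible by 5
No

Even the single constraint (3x - 3y = 4) is infeasible over the integers.

  - 3x - 3y = 4: every term on the left is divisible by 3, so the LHS ≡ 0 (mod 3), but the RHS 4 is not — no integer solution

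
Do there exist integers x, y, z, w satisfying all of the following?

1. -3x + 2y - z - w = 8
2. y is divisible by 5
Yes

Take x = -3, y = 0, z = 1, w = 0. Substituting into each constraint:
  (1) -3(-3) + 2(0) + (-1) + 0 = 8 ✓
  (2) 0 = 5 × 0, remainder 0 ✓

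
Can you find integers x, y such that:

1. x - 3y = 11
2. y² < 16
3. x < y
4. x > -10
No

A contradictory subset is {x - 3y = 11, y² < 16, x < y}. No integer assignment can satisfy these jointly:

  - x - 3y = 11: is a linear equation tying the variables together
  - y² < 16: restricts y to |y| ≤ 3
  - x < y: bounds one variable relative to another variable

The bounds confine y to {-3, -2, -1, 0, 1, 2, 3}. For each value, substitute into the equation:
  • y = -3: the equation forces x = 2, but y > x fails since -3 ≤ 2.
  • y = -2: the equation forces x = 5, but y > x fails since -2 ≤ 5.
  • y = -1: the equation forces x = 8, but y > x fails since -1 ≤ 8.
  • y = 0: the equation forces x = 11, but y > x fails since 0 ≤ 11.
  • y = 1: the equation forces x = 14, but y > x fails since 1 ≤ 14.
  • y = 2: the equation forces x = 17, but y > x fails since 2 ≤ 17.
  • y = 3: the equation forces x = 20, but y > x fails since 3 ≤ 20.
Every case fails, so no integer solution exists.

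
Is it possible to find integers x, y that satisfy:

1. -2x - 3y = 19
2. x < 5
Yes

Take x = 1, y = -7. Substituting into each constraint:
  (1) -2(1) - 3(-7) = 19 ✓
  (2) 1 < 5 ✓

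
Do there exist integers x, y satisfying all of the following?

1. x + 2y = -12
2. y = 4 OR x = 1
Yes

Take x = -20, y = 4. Substituting into each constraint:
  (1) (-20) + 2(4) = -12 ✓
  (2) y = 4, target 4 ✓ (first branch holds)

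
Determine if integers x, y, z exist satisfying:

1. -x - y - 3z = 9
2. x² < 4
Yes

Take x = 0, y = -9, z = 0. Substituting into each constraint:
  (1) 0 + 9 - 3(0) = 9 ✓
  (2) x² = (0)² = 0, and 0 < 4 ✓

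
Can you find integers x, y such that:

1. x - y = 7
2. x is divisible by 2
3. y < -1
Yes

Take x = 0, y = -7. Substituting into each constraint:
  (1) 0 + 7 = 7 ✓
  (2) 0 = 2 × 0, remainder 0 ✓
  (3) -7 < -1 ✓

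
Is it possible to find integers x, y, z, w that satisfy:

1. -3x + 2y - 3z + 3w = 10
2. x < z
Yes

Take x = 0, y = 5, z = 1, w = 1. Substituting into each constraint:
  (1) -3(0) + 2(5) - 3(1) + 3(1) = 10 ✓
  (2) 0 < 1 ✓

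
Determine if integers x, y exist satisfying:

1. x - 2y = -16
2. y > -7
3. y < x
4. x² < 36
No

A contradictory subset is {x - 2y = -16, y < x, x² < 36}. No integer assignment can satisfy these jointly:

  - x - 2y = -16: is a linear equation tying the variables together
  - y < x: bounds one variable relative to another variable
  - x² < 36: restricts x to |x| ≤ 5

Propagating the comparison: y < x and x ≤ 5 give y ≤ 4. Range argument: with x ∈ [-5, 5], y ∈ [−∞, 4], the left side of the equation is at least -13, but the right side is -16 < -13. No integer solution exists.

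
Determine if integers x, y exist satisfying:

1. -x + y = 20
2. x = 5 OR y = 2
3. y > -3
Yes

Take x = 5, y = 25. Substituting into each constraint:
  (1) (-5) + 25 = 20 ✓
  (2) x = 5, target 5 ✓ (first branch holds)
  (3) 25 > -3 ✓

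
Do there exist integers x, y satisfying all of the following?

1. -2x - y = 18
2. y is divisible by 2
Yes

Take x = -9, y = 0. Substituting into each constraint:
  (1) -2(-9) + 0 = 18 ✓
  (2) 0 = 2 × 0, remainder 0 ✓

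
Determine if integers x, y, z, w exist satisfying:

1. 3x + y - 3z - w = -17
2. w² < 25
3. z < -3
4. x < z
Yes

Take x = -5, y = -14, z = -4, w = 0. Substituting into each constraint:
  (1) 3(-5) + (-14) - 3(-4) + 0 = -17 ✓
  (2) w² = (0)² = 0, and 0 < 25 ✓
  (3) -4 < -3 ✓
  (4) -5 < -4 ✓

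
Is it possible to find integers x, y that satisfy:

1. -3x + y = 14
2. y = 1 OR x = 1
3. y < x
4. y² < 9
No

A contradictory subset is {-3x + y = 14, y = 1 OR x = 1, y < x}. No integer assignment can satisfy these jointly:

  - -3x + y = 14: is a linear equation tying the variables together
  - y = 1 OR x = 1: forces a choice: either y = 1 or x = 1
  - y < x: bounds one variable relative to another variable

Split on the disjunction (y = 1 OR x = 1):
  • If y = 1: with y = 1, every remaining term of the linear equation is divisible by 3, so the left side is ≡ 0 (mod 3); but the right side 13 ≡ 1 (mod 3). No integers can satisfy it.
  • If x = 1: the equation forces y = 17, giving (x, y) = (1, 17), which violates x > y.
Both branches are infeasible, so the system has no integer solution.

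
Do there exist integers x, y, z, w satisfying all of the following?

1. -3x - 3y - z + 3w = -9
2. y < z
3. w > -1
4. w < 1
Yes

Take x = 0, y = 2, z = 3, w = 0. Substituting into each constraint:
  (1) -3(0) - 3(2) + (-3) + 3(0) = -9 ✓
  (2) 2 < 3 ✓
  (3) 0 > -1 ✓
  (4) 0 < 1 ✓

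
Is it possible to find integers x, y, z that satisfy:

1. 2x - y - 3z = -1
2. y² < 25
Yes

Take x = 0, y = 1, z = 0. Substituting into each constraint:
  (1) 2(0) + (-1) - 3(0) = -1 ✓
  (2) y² = (1)² = 1, and 1 < 25 ✓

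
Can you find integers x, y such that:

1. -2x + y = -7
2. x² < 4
Yes

Take x = 0, y = -7. Substituting into each constraint:
  (1) -2(0) + (-7) = -7 ✓
  (2) x² = (0)² = 0, and 0 < 4 ✓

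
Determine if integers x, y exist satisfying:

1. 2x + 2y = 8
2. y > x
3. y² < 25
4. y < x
No

A contradictory subset is {y > x, y < x}. No integer assignment can satisfy these jointly:

  - y > x: bounds one variable relative to another variable
  - y < x: bounds one variable relative to another variable

Direct contradiction: y > x and x > y cannot both hold.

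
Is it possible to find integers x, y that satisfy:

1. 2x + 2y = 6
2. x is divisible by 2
Yes

Take x = 0, y = 3. Substituting into each constraint:
  (1) 2(0) + 2(3) = 6 ✓
  (2) 0 = 2 × 0, remainder 0 ✓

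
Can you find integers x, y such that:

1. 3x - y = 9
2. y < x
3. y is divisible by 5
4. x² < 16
Yes

Take x = 3, y = 0. Substituting into each constraint:
  (1) 3(3) + 0 = 9 ✓
  (2) 0 < 3 ✓
  (3) 0 = 5 × 0, remainder 0 ✓
  (4) x² = (3)² = 9, and 9 < 16 ✓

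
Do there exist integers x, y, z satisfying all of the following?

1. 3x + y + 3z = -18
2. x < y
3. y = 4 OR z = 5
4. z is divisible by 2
No

A contradictory subset is {3x + y + 3z = -18, y = 4 OR z = 5, z is divisible by 2}. No integer assignment can satisfy these jointly:

  - 3x + y + 3z = -18: is a linear equation tying the variables together
  - y = 4 OR z = 5: forces a choice: either y = 4 or z = 5
  - z is divisible by 2: restricts z to multiples of 2

Split on the disjunction (y = 4 OR z = 5):
  • If y = 4: with y = 4, writing z = 2z', every remaining term of the linear equation is divisible by 3, so the left side is ≡ 0 (mod 3); but the right side -22 ≡ 2 (mod 3). No integers can satisfy it.
  • If z = 5: this contradicts the divisibility constraint — 5 is not a multiple of 2.
Both branches are infeasible, so the system has no integer solution.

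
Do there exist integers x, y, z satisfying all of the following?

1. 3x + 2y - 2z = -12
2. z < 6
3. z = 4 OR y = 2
Yes

Take x = -2, y = 2, z = 5. Substituting into each constraint:
  (1) 3(-2) + 2(2) - 2(5) = -12 ✓
  (2) 5 < 6 ✓
  (3) y = 2, target 2 ✓ (second branch holds)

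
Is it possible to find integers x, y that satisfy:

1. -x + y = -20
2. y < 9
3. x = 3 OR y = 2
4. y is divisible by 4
No

A contradictory subset is {-x + y = -20, x = 3 OR y = 2, y is divisible by 4}. No integer assignment can satisfy these jointly:

  - -x + y = -20: is a linear equation tying the variables together
  - x = 3 OR y = 2: forces a choice: either x = 3 or y = 2
  - y is divisible by 4: restricts y to multiples of 4

Split on the disjunction (x = 3 OR y = 2):
  • If x = 3: with x = 3, writing y = 4y', every remaining term of the linear equation is divisible by 4, so the left side is ≡ 0 (mod 4); but the right side -17 ≡ 3 (mod 4). No integers can satisfy it.
  • If y = 2: this contradicts the divisibility constraint — 2 is not a multiple of 4.
Both branches are infeasible, so the system has no integer solution.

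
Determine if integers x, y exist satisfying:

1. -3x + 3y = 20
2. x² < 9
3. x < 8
No

Even the single constraint (-3x + 3y = 20) is infeasible over the integers.

  - -3x + 3y = 20: every term on the left is divisible by 3, so the LHS ≡ 0 (mod 3), but the RHS 20 is not — no integer solution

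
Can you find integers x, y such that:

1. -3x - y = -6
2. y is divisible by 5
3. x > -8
Yes

Take x = 2, y = 0. Substituting into each constraint:
  (1) -3(2) + 0 = -6 ✓
  (2) 0 = 5 × 0, remainder 0 ✓
  (3) 2 > -8 ✓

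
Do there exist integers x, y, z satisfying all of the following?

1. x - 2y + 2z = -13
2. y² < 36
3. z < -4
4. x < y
Yes

Take x = -1, y = 0, z = -6. Substituting into each constraint:
  (1) (-1) - 2(0) + 2(-6) = -13 ✓
  (2) y² = (0)² = 0, and 0 < 36 ✓
  (3) -6 < -4 ✓
  (4) -1 < 0 ✓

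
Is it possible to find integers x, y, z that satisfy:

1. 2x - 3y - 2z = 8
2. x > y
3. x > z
Yes

Take x = 1, y = 0, z = -3. Substituting into each constraint:
  (1) 2(1) - 3(0) - 2(-3) = 8 ✓
  (2) 1 > 0 ✓
  (3) 1 > -3 ✓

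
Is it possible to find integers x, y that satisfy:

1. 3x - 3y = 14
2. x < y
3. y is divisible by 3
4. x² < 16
No

Even the single constraint (3x - 3y = 14) is infeasible over the integers.

  - 3x - 3y = 14: every term on the left is divisible by 3, so the LHS ≡ 0 (mod 3), but the RHS 14 is not — no integer solution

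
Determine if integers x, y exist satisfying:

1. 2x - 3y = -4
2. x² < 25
Yes

Take x = -2, y = 0. Substituting into each constraint:
  (1) 2(-2) - 3(0) = -4 ✓
  (2) x² = (-2)² = 4, and 4 < 25 ✓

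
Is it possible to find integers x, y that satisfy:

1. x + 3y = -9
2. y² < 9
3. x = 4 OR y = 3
No

The full constraint system is jointly infeasible over the integers. Each constraint and what it forces:

  - x + 3y = -9: is a linear equation tying the variables together
  - y² < 9: restricts y to |y| ≤ 2
  - x = 4 OR y = 3: forces a choice: either x = 4 or y = 3

Split on the disjunction (x = 4 OR y = 3):
  • If x = 4: with x = 4, every remaining term of the linear equation is divisible by 3, so the left side is ≡ 0 (mod 3); but the right side -13 ≡ 2 (mod 3). No integers can satisfy it.
  • If y = 3: this contradicts y² < 9, which requires |y| ≤ 2.
Both branches are infeasible, so the system has no integer solution.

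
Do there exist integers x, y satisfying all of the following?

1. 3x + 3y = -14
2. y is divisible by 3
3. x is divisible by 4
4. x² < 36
No

Even the single constraint (3x + 3y = -14) is infeasible over the integers.

  - 3x + 3y = -14: every term on the left is divisible by 3, so the LHS ≡ 0 (mod 3), but the RHS -14 is not — no integer solution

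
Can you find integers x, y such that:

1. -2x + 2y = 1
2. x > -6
No

Even the single constraint (-2x + 2y = 1) is infeasible over the integers.

  - -2x + 2y = 1: every term on the left is divisible by 2, so the LHS ≡ 0 (mod 2), but the RHS 1 is not — no integer solution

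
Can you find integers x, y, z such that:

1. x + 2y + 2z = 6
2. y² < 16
Yes

Take x = 6, y = 0, z = 0. Substituting into each constraint:
  (1) 6 + 2(0) + 2(0) = 6 ✓
  (2) y² = (0)² = 0, and 0 < 16 ✓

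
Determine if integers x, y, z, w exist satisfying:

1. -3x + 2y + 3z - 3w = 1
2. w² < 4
Yes

Take x = 0, y = -1, z = 1, w = 0. Substituting into each constraint:
  (1) -3(0) + 2(-1) + 3(1) - 3(0) = 1 ✓
  (2) w² = (0)² = 0, and 0 < 4 ✓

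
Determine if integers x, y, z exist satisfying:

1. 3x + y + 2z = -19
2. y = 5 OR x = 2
Yes

Take x = 2, y = 1, z = -13. Substituting into each constraint:
  (1) 3(2) + 1 + 2(-13) = -19 ✓
  (2) x = 2, target 2 ✓ (second branch holds)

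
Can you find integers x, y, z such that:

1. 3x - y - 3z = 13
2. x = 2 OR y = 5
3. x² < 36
Yes

Take x = -1, y = 5, z = -7. Substituting into each constraint:
  (1) 3(-1) + (-5) - 3(-7) = 13 ✓
  (2) y = 5, target 5 ✓ (second branch holds)
  (3) x² = (-1)² = 1, and 1 < 36 ✓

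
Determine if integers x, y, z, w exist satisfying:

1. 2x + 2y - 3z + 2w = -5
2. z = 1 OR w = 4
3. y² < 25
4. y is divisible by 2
Yes

Take x = 0, y = 0, z = 1, w = -1. Substituting into each constraint:
  (1) 2(0) + 2(0) - 3(1) + 2(-1) = -5 ✓
  (2) z = 1, target 1 ✓ (first branch holds)
  (3) y² = (0)² = 0, and 0 < 25 ✓
  (4) 0 = 2 × 0, remainder 0 ✓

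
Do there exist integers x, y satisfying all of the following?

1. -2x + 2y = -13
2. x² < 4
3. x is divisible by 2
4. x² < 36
No

Even the single constraint (-2x + 2y = -13) is infeasible over the integers.

  - -2x + 2y = -13: every term on the left is divisible by 2, so the LHS ≡ 0 (mod 2), but the RHS -13 is not — no integer solution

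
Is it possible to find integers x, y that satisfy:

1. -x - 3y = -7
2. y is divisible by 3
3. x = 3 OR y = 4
No

The full constraint system is jointly infeasible over the integers. Each constraint and what it forces:

  - -x - 3y = -7: is a linear equation tying the variables together
  - y is divisible by 3: restricts y to multiples of 3
  - x = 3 OR y = 4: forces a choice: either x = 3 or y = 4

Split on the disjunction (x = 3 OR y = 4):
  • If x = 3: with x = 3, writing y = 3y', every remaining term of the linear equation is divisible by 9, so the left side is ≡ 0 (mod 9); but the right side -4 ≡ 5 (mod 9). No integers can satisfy it.
  • If y = 4: this contradicts the divisibility constraint — 4 is not a multiple of 3.
Both branches are infeasible, so the system has no integer solution.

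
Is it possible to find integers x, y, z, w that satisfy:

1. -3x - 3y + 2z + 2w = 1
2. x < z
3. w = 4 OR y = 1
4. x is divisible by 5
Yes

Take x = 0, y = 1, z = 1, w = 1. Substituting into each constraint:
  (1) -3(0) - 3(1) + 2(1) + 2(1) = 1 ✓
  (2) 0 < 1 ✓
  (3) y = 1, target 1 ✓ (second branch holds)
  (4) 0 = 5 × 0, remainder 0 ✓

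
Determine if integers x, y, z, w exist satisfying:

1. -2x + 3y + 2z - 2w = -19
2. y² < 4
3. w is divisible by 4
Yes

Take x = 0, y = 1, z = -11, w = 0. Substituting into each constraint:
  (1) -2(0) + 3(1) + 2(-11) - 2(0) = -19 ✓
  (2) y² = (1)² = 1, and 1 < 4 ✓
  (3) 0 = 4 × 0, remainder 0 ✓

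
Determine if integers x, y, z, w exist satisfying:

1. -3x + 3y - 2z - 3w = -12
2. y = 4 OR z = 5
Yes

Take x = 6, y = 4, z = 3, w = 0. Substituting into each constraint:
  (1) -3(6) + 3(4) - 2(3) - 3(0) = -12 ✓
  (2) y = 4, target 4 ✓ (first branch holds)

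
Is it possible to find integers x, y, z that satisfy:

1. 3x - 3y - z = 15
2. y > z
Yes

Take x = 6, y = 1, z = 0. Substituting into each constraint:
  (1) 3(6) - 3(1) + 0 = 15 ✓
  (2) 1 > 0 ✓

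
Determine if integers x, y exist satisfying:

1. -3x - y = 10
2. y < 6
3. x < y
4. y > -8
Yes

Take x = -4, y = 2. Substituting into each constraint:
  (1) -3(-4) + (-2) = 10 ✓
  (2) 2 < 6 ✓
  (3) -4 < 2 ✓
  (4) 2 > -8 ✓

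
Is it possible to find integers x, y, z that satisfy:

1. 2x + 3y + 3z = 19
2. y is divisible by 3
Yes

Take x = 2, y = 0, z = 5. Substituting into each constraint:
  (1) 2(2) + 3(0) + 3(5) = 19 ✓
  (2) 0 = 3 × 0, remainder 0 ✓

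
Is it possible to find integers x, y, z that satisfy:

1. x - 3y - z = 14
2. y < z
Yes

Take x = 15, y = 0, z = 1. Substituting into each constraint:
  (1) 15 - 3(0) + (-1) = 14 ✓
  (2) 0 < 1 ✓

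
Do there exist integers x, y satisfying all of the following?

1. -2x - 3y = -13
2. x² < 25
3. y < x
No

The full constraint system is jointly infeasible over the integers. Each constraint and what it forces:

  - -2x - 3y = -13: is a linear equation tying the variables together
  - x² < 25: restricts x to |x| ≤ 4
  - y < x: bounds one variable relative to another variable

The bounds confine x to {-4, -3, -2, -1, 0, 1, 2, 3, 4}. For each value, substitute into the equation:
  • x = -4: the equation forces y = 7, but x > y fails since -4 ≤ 7.
  • x = -3: the equation gives -3y = -19, so y would not be an integer.
  • x = -2: the equation gives -3y = -17, so y would not be an integer.
  • x = -1: the equation forces y = 5, but x > y fails since -1 ≤ 5.
  • x = 0: the equation gives -3y = -13, so y would not be an integer.
  • x = 1: the equation gives -3y = -11, so y would not be an integer.
  • x = 2: the equation forces y = 3, but x > y fails since 2 ≤ 3.
  • x = 3: the equation gives -3y = -7, so y would not be an integer.
  • x = 4: the equation gives -3y = -5, so y would not be an integer.
Every case fails, so no integer solution exists.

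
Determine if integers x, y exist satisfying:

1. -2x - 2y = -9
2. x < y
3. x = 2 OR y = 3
No

Even the single constraint (-2x - 2y = -9) is infeasible over the integers.

  - -2x - 2y = -9: every term on the left is divisible by 2, so the LHS ≡ 0 (mod 2), but the RHS -9 is not — no integer solution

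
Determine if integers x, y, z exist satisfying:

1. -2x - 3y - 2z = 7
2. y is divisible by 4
No

The full constraint system is jointly infeasible over the integers. Each constraint and what it forces:

  - -2x - 3y - 2z = 7: is a linear equation tying the variables together
  - y is divisible by 4: restricts y to multiples of 4

Modular obstruction: writing y = 4y', every remaining term of the linear equation is divisible by 2, so the left side is ≡ 0 (mod 2); but the right side 7 ≡ 1 (mod 2). No integers can satisfy it.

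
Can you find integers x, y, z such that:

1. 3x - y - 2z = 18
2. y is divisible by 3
Yes

Take x = 6, y = 0, z = 0. Substituting into each constraint:
  (1) 3(6) + 0 - 2(0) = 18 ✓
  (2) 0 = 3 × 0, remainder 0 ✓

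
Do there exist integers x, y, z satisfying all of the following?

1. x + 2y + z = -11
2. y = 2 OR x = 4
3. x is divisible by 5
Yes

Take x = 5, y = 2, z = -20. Substituting into each constraint:
  (1) 5 + 2(2) + (-20) = -11 ✓
  (2) y = 2, target 2 ✓ (first branch holds)
  (3) 5 = 5 × 1, remainder 0 ✓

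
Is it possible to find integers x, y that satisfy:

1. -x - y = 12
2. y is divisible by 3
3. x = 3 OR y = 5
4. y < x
Yes

Take x = 3, y = -15. Substituting into each constraint:
  (1) (-3) + 15 = 12 ✓
  (2) -15 = 3 × -5, remainder 0 ✓
  (3) x = 3, target 3 ✓ (first branch holds)
  (4) -15 < 3 ✓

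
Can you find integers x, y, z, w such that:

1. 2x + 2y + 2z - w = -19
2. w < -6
Yes

Take x = 0, y = -13, z = 0, w = -7. Substituting into each constraint:
  (1) 2(0) + 2(-13) + 2(0) + 7 = -19 ✓
  (2) -7 < -6 ✓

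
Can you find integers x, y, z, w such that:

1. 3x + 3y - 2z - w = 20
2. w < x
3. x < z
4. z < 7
Yes

Take x = 0, y = 7, z = 1, w = -1. Substituting into each constraint:
  (1) 3(0) + 3(7) - 2(1) + 1 = 20 ✓
  (2) -1 < 0 ✓
  (3) 0 < 1 ✓
  (4) 1 < 7 ✓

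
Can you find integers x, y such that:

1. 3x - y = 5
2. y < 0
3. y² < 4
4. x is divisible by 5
No

A contradictory subset is {3x - y = 5, y < 0, y² < 4}. No integer assignment can satisfy these jointly:

  - 3x - y = 5: is a linear equation tying the variables together
  - y < 0: bounds one variable relative to a constant
  - y² < 4: restricts y to |y| ≤ 1

The bounds confine y to {-1}. For each value, substitute into the equation:
  • y = -1: the equation gives 3x = 4, so x would not be an integer.
Every case fails, so no integer solution exists.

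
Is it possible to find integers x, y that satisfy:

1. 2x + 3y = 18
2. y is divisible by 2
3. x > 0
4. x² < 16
Yes

Take x = 3, y = 4. Substituting into each constraint:
  (1) 2(3) + 3(4) = 18 ✓
  (2) 4 = 2 × 2, remainder 0 ✓
  (3) 3 > 0 ✓
  (4) x² = (3)² = 9, and 9 < 16 ✓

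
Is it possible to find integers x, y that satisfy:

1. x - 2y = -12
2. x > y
Yes

Take x = 14, y = 13. Substituting into each constraint:
  (1) 14 - 2(13) = -12 ✓
  (2) 14 > 13 ✓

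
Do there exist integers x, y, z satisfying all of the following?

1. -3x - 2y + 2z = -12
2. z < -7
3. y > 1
Yes

Take x = -4, y = 4, z = -8. Substituting into each constraint:
  (1) -3(-4) - 2(4) + 2(-8) = -12 ✓
  (2) -8 < -7 ✓
  (3) 4 > 1 ✓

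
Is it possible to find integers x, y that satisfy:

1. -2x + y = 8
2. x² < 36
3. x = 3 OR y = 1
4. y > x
Yes

Take x = 3, y = 14. Substituting into each constraint:
  (1) -2(3) + 14 = 8 ✓
  (2) x² = (3)² = 9, and 9 < 36 ✓
  (3) x = 3, target 3 ✓ (first branch holds)
  (4) 14 > 3 ✓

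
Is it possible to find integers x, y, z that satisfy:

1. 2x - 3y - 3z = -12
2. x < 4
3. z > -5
Yes

Take x = -6, y = 0, z = 0. Substituting into each constraint:
  (1) 2(-6) - 3(0) - 3(0) = -12 ✓
  (2) -6 < 4 ✓
  (3) 0 > -5 ✓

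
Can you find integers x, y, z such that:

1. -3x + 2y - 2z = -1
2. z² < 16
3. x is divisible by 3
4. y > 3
Yes

Take x = 3, y = 4, z = 0. Substituting into each constraint:
  (1) -3(3) + 2(4) - 2(0) = -1 ✓
  (2) z² = (0)² = 0, and 0 < 16 ✓
  (3) 3 = 3 × 1, remainder 0 ✓
  (4) 4 > 3 ✓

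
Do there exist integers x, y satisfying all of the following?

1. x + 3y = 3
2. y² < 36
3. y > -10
Yes

Take x = 0, y = 1. Substituting into each constraint:
  (1) 0 + 3(1) = 3 ✓
  (2) y² = (1)² = 1, and 1 < 36 ✓
  (3) 1 > -10 ✓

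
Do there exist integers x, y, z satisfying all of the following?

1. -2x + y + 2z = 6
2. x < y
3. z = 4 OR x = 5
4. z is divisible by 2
Yes

Take x = 3, y = 4, z = 4. Substituting into each constraint:
  (1) -2(3) + 4 + 2(4) = 6 ✓
  (2) 3 < 4 ✓
  (3) z = 4, target 4 ✓ (first branch holds)
  (4) 4 = 2 × 2, remainder 0 ✓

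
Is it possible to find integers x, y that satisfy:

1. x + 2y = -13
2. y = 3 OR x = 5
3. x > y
Yes

Take x = 5, y = -9. Substituting into each constraint:
  (1) 5 + 2(-9) = -13 ✓
  (2) x = 5, target 5 ✓ (second branch holds)
  (3) 5 > -9 ✓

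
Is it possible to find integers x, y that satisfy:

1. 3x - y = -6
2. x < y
Yes

Take x = 0, y = 6. Substituting into each constraint:
  (1) 3(0) + (-6) = -6 ✓
  (2) 0 < 6 ✓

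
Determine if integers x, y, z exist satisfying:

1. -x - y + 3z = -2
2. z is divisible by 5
Yes

Take x = 2, y = 0, z = 0. Substituting into each constraint:
  (1) (-2) + 0 + 3(0) = -2 ✓
  (2) 0 = 5 × 0, remainder 0 ✓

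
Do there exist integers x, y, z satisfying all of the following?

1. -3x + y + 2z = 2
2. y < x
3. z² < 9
Yes

Take x = -2, y = -4, z = 0. Substituting into each constraint:
  (1) -3(-2) + (-4) + 2(0) = 2 ✓
  (2) -4 < -2 ✓
  (3) z² = (0)² = 0, and 0 < 9 ✓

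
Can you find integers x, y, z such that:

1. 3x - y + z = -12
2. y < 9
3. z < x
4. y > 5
Yes

Take x = -1, y = 7, z = -2. Substituting into each constraint:
  (1) 3(-1) + (-7) + (-2) = -12 ✓
  (2) 7 < 9 ✓
  (3) -2 < -1 ✓
  (4) 7 > 5 ✓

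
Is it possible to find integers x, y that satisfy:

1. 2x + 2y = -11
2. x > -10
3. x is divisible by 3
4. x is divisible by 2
No

Even the single constraint (2x + 2y = -11) is infeasible over the integers.

  - 2x + 2y = -11: every term on the left is divisible by 2, so the LHS ≡ 0 (mod 2), but the RHS -11 is not — no integer solution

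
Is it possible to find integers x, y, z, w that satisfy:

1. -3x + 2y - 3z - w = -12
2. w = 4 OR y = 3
Yes

Take x = 0, y = 3, z = 0, w = 18. Substituting into each constraint:
  (1) -3(0) + 2(3) - 3(0) + (-18) = -12 ✓
  (2) y = 3, target 3 ✓ (second branch holds)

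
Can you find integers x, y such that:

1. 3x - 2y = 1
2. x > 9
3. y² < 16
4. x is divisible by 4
No

A contradictory subset is {3x - 2y = 1, x is divisible by 4}. No integer assignment can satisfy these jointly:

  - 3x - 2y = 1: is a linear equation tying the variables together
  - x is divisible by 4: restricts x to multiples of 4

Modular obstruction: writing x = 4x', every remaining term of the linear equation is divisible by 2, so the left side is ≡ 0 (mod 2); but the right side 1 ≡ 1 (mod 2). No integers can satisfy it.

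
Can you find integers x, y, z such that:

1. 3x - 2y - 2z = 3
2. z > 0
Yes

Take x = 1, y = -1, z = 1. Substituting into each constraint:
  (1) 3(1) - 2(-1) - 2(1) = 3 ✓
  (2) 1 > 0 ✓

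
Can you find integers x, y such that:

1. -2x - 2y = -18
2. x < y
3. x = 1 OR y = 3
Yes

Take x = 1, y = 8. Substituting into each constraint:
  (1) -2(1) - 2(8) = -18 ✓
  (2) 1 < 8 ✓
  (3) x = 1, target 1 ✓ (first branch holds)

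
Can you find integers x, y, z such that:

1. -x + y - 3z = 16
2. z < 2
Yes

Take x = 0, y = 16, z = 0. Substituting into each constraint:
  (1) 0 + 16 - 3(0) = 16 ✓
  (2) 0 < 2 ✓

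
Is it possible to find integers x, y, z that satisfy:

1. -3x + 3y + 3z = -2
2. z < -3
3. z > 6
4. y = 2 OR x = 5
No

Even the single constraint (-3x + 3y + 3z = -2) is infeasible over the integers.

  - -3x + 3y + 3z = -2: every term on the left is divisible by 3, so the LHS ≡ 0 (mod 3), but the RHS -2 is not — no integer solution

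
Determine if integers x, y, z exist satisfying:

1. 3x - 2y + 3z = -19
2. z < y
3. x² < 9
Yes

Take x = 0, y = -16, z = -17. Substituting into each constraint:
  (1) 3(0) - 2(-16) + 3(-17) = -19 ✓
  (2) -17 < -16 ✓
  (3) x² = (0)² = 0, and 0 < 9 ✓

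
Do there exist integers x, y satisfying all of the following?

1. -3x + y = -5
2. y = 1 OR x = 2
Yes

Take x = 2, y = 1. Substituting into each constraint:
  (1) -3(2) + 1 = -5 ✓
  (2) y = 1, target 1 ✓ (first branch holds)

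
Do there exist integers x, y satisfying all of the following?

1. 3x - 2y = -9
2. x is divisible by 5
Yes

Take x = 5, y = 12. Substituting into each constraint:
  (1) 3(5) - 2(12) = -9 ✓
  (2) 5 = 5 × 1, remainder 0 ✓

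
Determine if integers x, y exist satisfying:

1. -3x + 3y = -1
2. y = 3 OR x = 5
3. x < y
No

Even the single constraint (-3x + 3y = -1) is infeasible over the integers.

  - -3x + 3y = -1: every term on the left is divisible by 3, so the LHS ≡ 0 (mod 3), but the RHS -1 is not — no integer solution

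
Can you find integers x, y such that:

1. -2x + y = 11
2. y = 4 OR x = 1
Yes

Take x = 1, y = 13. Substituting into each constraint:
  (1) -2(1) + 13 = 11 ✓
  (2) x = 1, target 1 ✓ (second branch holds)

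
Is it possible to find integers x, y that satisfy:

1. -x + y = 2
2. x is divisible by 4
Yes

Take x = 0, y = 2. Substituting into each constraint:
  (1) 0 + 2 = 2 ✓
  (2) 0 = 4 × 0, remainder 0 ✓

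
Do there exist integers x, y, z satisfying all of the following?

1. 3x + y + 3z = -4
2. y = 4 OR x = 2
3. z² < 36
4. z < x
Yes

Take x = 2, y = 5, z = -5. Substituting into each constraint:
  (1) 3(2) + 5 + 3(-5) = -4 ✓
  (2) x = 2, target 2 ✓ (second branch holds)
  (3) z² = (-5)² = 25, and 25 < 36 ✓
  (4) -5 < 2 ✓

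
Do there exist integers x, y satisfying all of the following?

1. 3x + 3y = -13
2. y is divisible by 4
No

Even the single constraint (3x + 3y = -13) is infeasible over the integers.

  - 3x + 3y = -13: every term on the left is divisible by 3, so the LHS ≡ 0 (mod 3), but the RHS -13 is not — no integer solution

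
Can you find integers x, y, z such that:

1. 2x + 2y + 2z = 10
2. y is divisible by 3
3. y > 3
Yes

Take x = 0, y = 6, z = -1. Substituting into each constraint:
  (1) 2(0) + 2(6) + 2(-1) = 10 ✓
  (2) 6 = 3 × 2, remainder 0 ✓
  (3) 6 > 3 ✓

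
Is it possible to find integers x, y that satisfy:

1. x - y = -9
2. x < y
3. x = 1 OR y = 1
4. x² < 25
Yes

Take x = 1, y = 10. Substituting into each constraint:
  (1) 1 + (-10) = -9 ✓
  (2) 1 < 10 ✓
  (3) x = 1, target 1 ✓ (first branch holds)
  (4) x² = (1)² = 1, and 1 < 25 ✓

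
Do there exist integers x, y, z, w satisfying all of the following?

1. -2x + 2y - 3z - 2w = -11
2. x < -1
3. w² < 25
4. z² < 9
Yes

Take x = -2, y = -6, z = 1, w = 0. Substituting into each constraint:
  (1) -2(-2) + 2(-6) - 3(1) - 2(0) = -11 ✓
  (2) -2 < -1 ✓
  (3) w² = (0)² = 0, and 0 < 25 ✓
  (4) z² = (1)² = 1, and 1 < 9 ✓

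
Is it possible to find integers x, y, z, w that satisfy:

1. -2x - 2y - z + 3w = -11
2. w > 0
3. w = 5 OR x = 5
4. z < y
Yes

Take x = 5, y = 2, z = 0, w = 1. Substituting into each constraint:
  (1) -2(5) - 2(2) + 0 + 3(1) = -11 ✓
  (2) 1 > 0 ✓
  (3) x = 5, target 5 ✓ (second branch holds)
  (4) 0 < 2 ✓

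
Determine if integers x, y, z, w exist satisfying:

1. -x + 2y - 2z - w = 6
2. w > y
Yes

Take x = 0, y = 1, z = -3, w = 2. Substituting into each constraint:
  (1) 0 + 2(1) - 2(-3) + (-2) = 6 ✓
  (2) 2 > 1 ✓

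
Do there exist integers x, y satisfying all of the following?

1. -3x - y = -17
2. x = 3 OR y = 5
Yes

Take x = 3, y = 8. Substituting into each constraint:
  (1) -3(3) + (-8) = -17 ✓
  (2) x = 3, target 3 ✓ (first branch holds)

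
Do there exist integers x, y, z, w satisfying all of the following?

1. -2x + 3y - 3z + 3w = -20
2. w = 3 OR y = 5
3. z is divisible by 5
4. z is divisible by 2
Yes

Take x = 19, y = 5, z = 0, w = 1. Substituting into each constraint:
  (1) -2(19) + 3(5) - 3(0) + 3(1) = -20 ✓
  (2) y = 5, target 5 ✓ (second branch holds)
  (3) 0 = 5 × 0, remainder 0 ✓
  (4) 0 = 2 × 0, remainder 0 ✓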